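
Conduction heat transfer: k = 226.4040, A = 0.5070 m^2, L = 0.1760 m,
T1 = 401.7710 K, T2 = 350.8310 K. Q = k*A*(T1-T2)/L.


dT = 50.9400 K
Q = 226.4040 * 0.5070 * 50.9400 / 0.1760 = 33222.9603 W

33222.9603 W


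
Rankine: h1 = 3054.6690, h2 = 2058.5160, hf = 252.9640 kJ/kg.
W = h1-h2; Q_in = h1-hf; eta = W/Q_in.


W = 996.1530 kJ/kg
Q_in = 2801.7050 kJ/kg
eta = 0.3556 = 35.5552%

eta = 35.5552%


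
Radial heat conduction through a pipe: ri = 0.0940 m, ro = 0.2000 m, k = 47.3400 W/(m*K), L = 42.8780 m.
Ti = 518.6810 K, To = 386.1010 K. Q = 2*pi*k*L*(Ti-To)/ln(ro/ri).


dT = 132.5800 K
ln(ro/ri) = 0.7550
Q = 2*pi*47.3400*42.8780*132.5800 / 0.7550 = 2239549.7483 W

2239549.7483 W


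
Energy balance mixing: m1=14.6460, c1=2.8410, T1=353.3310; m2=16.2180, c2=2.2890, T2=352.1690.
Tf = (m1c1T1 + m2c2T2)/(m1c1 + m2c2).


num = 27775.4211
den = 78.7323
Tf = 352.7831 K

352.7831 K


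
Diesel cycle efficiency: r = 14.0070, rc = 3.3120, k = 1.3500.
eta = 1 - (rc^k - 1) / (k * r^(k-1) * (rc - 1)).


r^(k-1) = 2.5190
rc^k = 5.0364
eta = 0.4866 = 48.6602%

48.6602%


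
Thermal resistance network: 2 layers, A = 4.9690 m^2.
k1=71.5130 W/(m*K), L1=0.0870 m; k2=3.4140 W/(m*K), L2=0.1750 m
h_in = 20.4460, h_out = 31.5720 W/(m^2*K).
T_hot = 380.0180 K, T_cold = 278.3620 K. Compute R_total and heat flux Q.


R_conv_in = 1/(20.4460*4.9690) = 0.0098
R_1 = 0.0870/(71.5130*4.9690) = 0.0002
R_2 = 0.1750/(3.4140*4.9690) = 0.0103
R_conv_out = 1/(31.5720*4.9690) = 0.0064
R_total = 0.0268 K/W
Q = 101.6560 / 0.0268 = 3796.2747 W

R_total = 0.0268 K/W, Q = 3796.2747 W


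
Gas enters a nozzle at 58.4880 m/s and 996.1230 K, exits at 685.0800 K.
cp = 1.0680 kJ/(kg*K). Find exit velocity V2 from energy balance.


dT = 311.0430 K
2*cp*1000*dT = 664387.8480
V1^2 = 3420.8461
V2 = sqrt(667808.6941) = 817.1956 m/s

817.1956 m/s


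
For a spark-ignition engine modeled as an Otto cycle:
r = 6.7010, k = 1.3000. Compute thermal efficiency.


r^(k-1) = 1.7695
eta = 1 - 1/1.7695 = 0.4349 = 43.4857%

43.4857%


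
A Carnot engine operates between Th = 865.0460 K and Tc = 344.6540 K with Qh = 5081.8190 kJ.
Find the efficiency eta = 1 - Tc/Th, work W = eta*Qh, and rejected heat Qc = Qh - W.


eta = 1 - 344.6540/865.0460 = 0.6016
W = 0.6016 * 5081.8190 = 3057.1067 kJ
Qc = 5081.8190 - 3057.1067 = 2024.7123 kJ

eta = 60.1577%, W = 3057.1067 kJ, Qc = 2024.7123 kJ


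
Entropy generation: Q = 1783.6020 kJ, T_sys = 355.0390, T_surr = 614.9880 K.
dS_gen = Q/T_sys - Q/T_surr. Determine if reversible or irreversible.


dS_sys = 1783.6020/355.0390 = 5.0237 kJ/K
dS_surr = -1783.6020/614.9880 = -2.9002 kJ/K
dS_gen = 5.0237 - 2.9002 = 2.1235 kJ/K (irreversible)

dS_gen = 2.1235 kJ/K, irreversible


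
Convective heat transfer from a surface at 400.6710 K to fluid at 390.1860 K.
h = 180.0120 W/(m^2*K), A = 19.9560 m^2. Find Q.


dT = 10.4850 K
Q = 180.0120 * 19.9560 * 10.4850 = 37665.4697 W

37665.4697 W


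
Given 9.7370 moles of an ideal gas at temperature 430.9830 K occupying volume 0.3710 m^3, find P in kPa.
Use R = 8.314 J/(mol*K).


P = nRT/V = 9.7370 * 8.314 * 430.9830 / 0.3710
= 34889.5469 / 0.3710 = 94041.9055 Pa = 94.0419 kPa

94.0419 kPa


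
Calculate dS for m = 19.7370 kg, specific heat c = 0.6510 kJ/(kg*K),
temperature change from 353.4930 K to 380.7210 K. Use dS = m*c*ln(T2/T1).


T2/T1 = 1.0770
ln(T2/T1) = 0.0742
dS = 19.7370 * 0.6510 * 0.0742 = 0.9534 kJ/K

0.9534 kJ/K


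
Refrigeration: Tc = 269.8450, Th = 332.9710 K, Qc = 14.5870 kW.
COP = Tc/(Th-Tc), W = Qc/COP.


COP = 269.8450 / 63.1260 = 4.2747
W = 14.5870 / 4.2747 = 3.4124 kW

COP = 4.2747, W = 3.4124 kW


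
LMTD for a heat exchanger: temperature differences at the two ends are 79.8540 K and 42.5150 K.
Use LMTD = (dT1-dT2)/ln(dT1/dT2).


dT1/dT2 = 1.8783
ln(dT1/dT2) = 0.6303
LMTD = 37.3390 / 0.6303 = 59.2360 K

59.2360 K


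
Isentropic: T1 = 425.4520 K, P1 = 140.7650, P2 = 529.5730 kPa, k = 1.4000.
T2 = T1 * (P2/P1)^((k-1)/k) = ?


(k-1)/k = 0.2857
(P2/P1)^exp = 1.4602
T2 = 425.4520 * 1.4602 = 621.2401 K

621.2401 K


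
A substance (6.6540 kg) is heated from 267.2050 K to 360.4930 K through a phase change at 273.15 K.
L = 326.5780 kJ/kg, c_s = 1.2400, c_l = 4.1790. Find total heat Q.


Q1 (sensible, solid) = 6.6540 * 1.2400 * 5.9450 = 49.0520 kJ
Q2 (latent) = 6.6540 * 326.5780 = 2173.0500 kJ
Q3 (sensible, liquid) = 6.6540 * 4.1790 * 87.3430 = 2428.7526 kJ
Q_total = 4650.8545 kJ

4650.8545 kJ


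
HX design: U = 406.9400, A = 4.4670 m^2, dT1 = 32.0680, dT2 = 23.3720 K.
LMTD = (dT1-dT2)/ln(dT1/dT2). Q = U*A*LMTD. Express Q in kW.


LMTD = 27.4912 K
Q = 406.9400 * 4.4670 * 27.4912 = 49973.4482 W = 49.9734 kW

49.9734 kW


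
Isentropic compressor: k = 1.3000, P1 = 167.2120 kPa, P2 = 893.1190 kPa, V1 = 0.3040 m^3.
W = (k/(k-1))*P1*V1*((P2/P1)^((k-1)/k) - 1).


(k-1)/k = 0.2308
(P2/P1)^exp = 1.4720
W = 4.3333 * 167.2120 * 0.3040 * (1.4720 - 1) = 103.9764 kJ

103.9764 kJ


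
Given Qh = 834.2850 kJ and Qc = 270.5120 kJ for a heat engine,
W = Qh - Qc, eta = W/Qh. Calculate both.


W = 834.2850 - 270.5120 = 563.7730 kJ
eta = 563.7730 / 834.2850 = 0.6758 = 67.5756%

W = 563.7730 kJ, eta = 67.5756%


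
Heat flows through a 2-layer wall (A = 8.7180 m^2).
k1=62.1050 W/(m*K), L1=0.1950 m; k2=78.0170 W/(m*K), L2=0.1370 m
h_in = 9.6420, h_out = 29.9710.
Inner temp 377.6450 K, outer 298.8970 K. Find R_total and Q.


R_conv_in = 1/(9.6420*8.7180) = 0.0119
R_1 = 0.1950/(62.1050*8.7180) = 0.0004
R_2 = 0.1370/(78.0170*8.7180) = 0.0002
R_conv_out = 1/(29.9710*8.7180) = 0.0038
R_total = 0.0163 K/W
Q = 78.7480 / 0.0163 = 4835.5560 W

R_total = 0.0163 K/W, Q = 4835.5560 W


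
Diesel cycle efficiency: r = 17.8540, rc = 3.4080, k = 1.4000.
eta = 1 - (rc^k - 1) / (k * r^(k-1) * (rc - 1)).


r^(k-1) = 3.1673
rc^k = 5.5654
eta = 0.5724 = 57.2433%

57.2433%


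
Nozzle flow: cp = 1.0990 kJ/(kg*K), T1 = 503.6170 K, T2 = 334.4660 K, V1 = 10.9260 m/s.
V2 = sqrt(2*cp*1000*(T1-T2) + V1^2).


dT = 169.1510 K
2*cp*1000*dT = 371793.8980
V1^2 = 119.3775
V2 = sqrt(371913.2755) = 609.8469 m/s

609.8469 m/s


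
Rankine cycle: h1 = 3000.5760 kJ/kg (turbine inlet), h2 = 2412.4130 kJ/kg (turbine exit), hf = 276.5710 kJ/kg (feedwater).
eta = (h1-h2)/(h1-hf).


W = 588.1630 kJ/kg
Q_in = 2724.0050 kJ/kg
eta = 0.2159 = 21.5918%

eta = 21.5918%


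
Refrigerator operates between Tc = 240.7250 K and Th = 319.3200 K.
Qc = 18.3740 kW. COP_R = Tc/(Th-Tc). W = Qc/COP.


COP = 240.7250 / 78.5950 = 3.0629
W = 18.3740 / 3.0629 = 5.9990 kW

COP = 3.0629, W = 5.9990 kW


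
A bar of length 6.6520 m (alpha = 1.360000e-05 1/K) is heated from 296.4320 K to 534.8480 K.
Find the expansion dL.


dT = 238.4160 K
dL = 1.360000e-05 * 6.6520 * 238.4160 = 0.021569 m
L_final = 6.673569 m

dL = 0.021569 m


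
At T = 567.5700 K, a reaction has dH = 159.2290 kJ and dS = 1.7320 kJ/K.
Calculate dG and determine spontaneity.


T*dS = 567.5700 * 1.7320 = 983.0312 kJ
dG = 159.2290 - 983.0312 = -823.8022 kJ (spontaneous)

dG = -823.8022 kJ, spontaneous


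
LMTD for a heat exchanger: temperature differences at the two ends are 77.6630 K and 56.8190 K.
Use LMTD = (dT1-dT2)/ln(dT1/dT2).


dT1/dT2 = 1.3668
ln(dT1/dT2) = 0.3125
LMTD = 20.8440 / 0.3125 = 66.6991 K

66.6991 K


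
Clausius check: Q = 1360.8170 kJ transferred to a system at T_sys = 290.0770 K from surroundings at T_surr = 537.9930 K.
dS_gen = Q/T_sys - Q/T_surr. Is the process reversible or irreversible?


dS_sys = 1360.8170/290.0770 = 4.6912 kJ/K
dS_surr = -1360.8170/537.9930 = -2.5294 kJ/K
dS_gen = 4.6912 - 2.5294 = 2.1618 kJ/K (irreversible)

dS_gen = 2.1618 kJ/K, irreversible


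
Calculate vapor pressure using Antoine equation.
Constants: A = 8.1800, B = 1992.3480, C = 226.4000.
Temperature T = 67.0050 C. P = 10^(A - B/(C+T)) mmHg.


C+T = 293.4050
B/(C+T) = 6.7904
log10(P) = 8.1800 - 6.7904 = 1.3896
P = 10^1.3896 = 24.5224 mmHg

24.5224 mmHg


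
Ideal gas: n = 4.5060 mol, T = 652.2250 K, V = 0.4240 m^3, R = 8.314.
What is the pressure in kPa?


P = nRT/V = 4.5060 * 8.314 * 652.2250 / 0.4240
= 24434.2295 / 0.4240 = 57627.8998 Pa = 57.6279 kPa

57.6279 kPa


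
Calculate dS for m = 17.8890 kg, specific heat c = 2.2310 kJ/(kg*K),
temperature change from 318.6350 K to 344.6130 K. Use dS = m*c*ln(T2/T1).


T2/T1 = 1.0815
ln(T2/T1) = 0.0784
dS = 17.8890 * 2.2310 * 0.0784 = 3.1280 kJ/K

3.1280 kJ/K


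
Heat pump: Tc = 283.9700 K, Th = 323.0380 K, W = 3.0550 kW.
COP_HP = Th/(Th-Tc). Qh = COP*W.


COP = 323.0380 / 39.0680 = 8.2686
Qh = 8.2686 * 3.0550 = 25.2606 kW

COP = 8.2686, Qh = 25.2606 kW


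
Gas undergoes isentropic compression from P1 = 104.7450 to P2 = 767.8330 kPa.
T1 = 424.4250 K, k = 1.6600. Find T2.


(k-1)/k = 0.3976
(P2/P1)^exp = 2.2078
T2 = 424.4250 * 2.2078 = 937.0649 K

937.0649 K


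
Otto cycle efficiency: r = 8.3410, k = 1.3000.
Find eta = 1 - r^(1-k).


r^(k-1) = 1.8896
eta = 1 - 1/1.8896 = 0.4708 = 47.0782%

47.0782%


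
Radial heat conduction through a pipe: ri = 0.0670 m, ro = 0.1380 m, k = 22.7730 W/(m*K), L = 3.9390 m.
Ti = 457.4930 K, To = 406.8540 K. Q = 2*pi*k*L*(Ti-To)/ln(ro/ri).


dT = 50.6390 K
ln(ro/ri) = 0.7226
Q = 2*pi*22.7730*3.9390*50.6390 / 0.7226 = 39499.9603 W

39499.9603 W


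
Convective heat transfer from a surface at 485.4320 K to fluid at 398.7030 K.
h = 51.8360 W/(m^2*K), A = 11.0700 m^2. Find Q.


dT = 86.7290 K
Q = 51.8360 * 11.0700 * 86.7290 = 49767.2268 W

49767.2268 W


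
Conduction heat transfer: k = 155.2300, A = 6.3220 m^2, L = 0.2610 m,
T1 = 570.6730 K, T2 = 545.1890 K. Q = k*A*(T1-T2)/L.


dT = 25.4840 K
Q = 155.2300 * 6.3220 * 25.4840 / 0.2610 = 95820.2364 W

95820.2364 W


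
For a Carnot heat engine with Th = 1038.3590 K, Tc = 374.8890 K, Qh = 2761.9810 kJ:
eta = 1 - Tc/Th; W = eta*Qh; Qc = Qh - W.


eta = 1 - 374.8890/1038.3590 = 0.6390
W = 0.6390 * 2761.9810 = 1764.7957 kJ
Qc = 2761.9810 - 1764.7957 = 997.1853 kJ

eta = 63.8960%, W = 1764.7957 kJ, Qc = 997.1853 kJ


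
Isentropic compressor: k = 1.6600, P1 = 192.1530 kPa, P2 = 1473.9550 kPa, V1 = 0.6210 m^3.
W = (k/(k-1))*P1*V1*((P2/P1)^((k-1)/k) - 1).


(k-1)/k = 0.3976
(P2/P1)^exp = 2.2480
W = 2.5152 * 192.1530 * 0.6210 * (2.2480 - 1) = 374.5666 kJ

374.5666 kJ


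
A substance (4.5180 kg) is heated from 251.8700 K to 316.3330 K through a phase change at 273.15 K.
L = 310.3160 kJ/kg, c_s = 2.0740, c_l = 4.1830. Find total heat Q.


Q1 (sensible, solid) = 4.5180 * 2.0740 * 21.2800 = 199.4007 kJ
Q2 (latent) = 4.5180 * 310.3160 = 1402.0077 kJ
Q3 (sensible, liquid) = 4.5180 * 4.1830 * 43.1830 = 816.1066 kJ
Q_total = 2417.5150 kJ

2417.5150 kJ


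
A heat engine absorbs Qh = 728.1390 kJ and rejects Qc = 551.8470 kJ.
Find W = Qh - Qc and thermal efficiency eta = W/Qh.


W = 728.1390 - 551.8470 = 176.2920 kJ
eta = 176.2920 / 728.1390 = 0.2421 = 24.2113%

W = 176.2920 kJ, eta = 24.2113%


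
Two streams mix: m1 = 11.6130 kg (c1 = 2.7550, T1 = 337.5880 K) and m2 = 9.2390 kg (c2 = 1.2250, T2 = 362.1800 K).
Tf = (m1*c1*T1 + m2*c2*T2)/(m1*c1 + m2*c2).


num = 14899.7998
den = 43.3116
Tf = 344.0141 K

344.0141 K


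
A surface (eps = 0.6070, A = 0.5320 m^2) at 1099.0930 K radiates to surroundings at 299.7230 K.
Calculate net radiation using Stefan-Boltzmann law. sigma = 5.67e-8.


T^4 = 1.4593e+12
Tsurr^4 = 8.0701e+09
Q = 0.6070 * 5.67e-8 * 0.5320 * 1.4512e+12 = 26571.2961 W

26571.2961 W


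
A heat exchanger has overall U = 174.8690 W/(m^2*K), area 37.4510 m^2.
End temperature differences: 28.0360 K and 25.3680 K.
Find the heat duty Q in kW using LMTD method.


LMTD = 26.6798 K
Q = 174.8690 * 37.4510 * 26.6798 = 174726.3197 W = 174.7263 kW

174.7263 kW


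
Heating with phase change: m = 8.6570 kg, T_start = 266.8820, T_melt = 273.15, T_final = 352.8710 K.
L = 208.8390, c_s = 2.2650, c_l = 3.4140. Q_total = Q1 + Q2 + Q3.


Q1 (sensible, solid) = 8.6570 * 2.2650 * 6.2680 = 122.9036 kJ
Q2 (latent) = 8.6570 * 208.8390 = 1807.9192 kJ
Q3 (sensible, liquid) = 8.6570 * 3.4140 * 79.7210 = 2356.1540 kJ
Q_total = 4286.9768 kJ

4286.9768 kJ


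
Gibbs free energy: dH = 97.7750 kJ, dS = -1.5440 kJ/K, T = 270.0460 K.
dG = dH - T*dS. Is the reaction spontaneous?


T*dS = 270.0460 * -1.5440 = -416.9510 kJ
dG = 97.7750 + 416.9510 = 514.7260 kJ (non-spontaneous)

dG = 514.7260 kJ, non-spontaneous


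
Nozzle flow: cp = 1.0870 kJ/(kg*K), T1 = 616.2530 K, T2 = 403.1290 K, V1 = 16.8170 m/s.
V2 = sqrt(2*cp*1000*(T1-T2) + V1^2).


dT = 213.1240 K
2*cp*1000*dT = 463331.5760
V1^2 = 282.8115
V2 = sqrt(463614.3875) = 680.8923 m/s

680.8923 m/s


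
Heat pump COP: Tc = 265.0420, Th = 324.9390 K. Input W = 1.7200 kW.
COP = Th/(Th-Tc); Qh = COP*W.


COP = 324.9390 / 59.8970 = 5.4250
Qh = 5.4250 * 1.7200 = 9.3309 kW

COP = 5.4250, Qh = 9.3309 kW


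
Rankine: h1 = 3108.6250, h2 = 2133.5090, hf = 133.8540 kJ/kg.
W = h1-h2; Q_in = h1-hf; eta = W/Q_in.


W = 975.1160 kJ/kg
Q_in = 2974.7710 kJ/kg
eta = 0.3278 = 32.7795%

eta = 32.7795%


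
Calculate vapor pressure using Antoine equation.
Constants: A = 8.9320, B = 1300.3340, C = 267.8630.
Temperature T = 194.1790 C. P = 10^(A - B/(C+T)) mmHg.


C+T = 462.0420
B/(C+T) = 2.8143
log10(P) = 8.9320 - 2.8143 = 6.1177
P = 10^6.1177 = 1311233.6613 mmHg

1311233.6613 mmHg


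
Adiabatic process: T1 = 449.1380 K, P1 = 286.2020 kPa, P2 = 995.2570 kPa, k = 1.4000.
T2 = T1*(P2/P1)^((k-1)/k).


(k-1)/k = 0.2857
(P2/P1)^exp = 1.4277
T2 = 449.1380 * 1.4277 = 641.2483 K

641.2483 K


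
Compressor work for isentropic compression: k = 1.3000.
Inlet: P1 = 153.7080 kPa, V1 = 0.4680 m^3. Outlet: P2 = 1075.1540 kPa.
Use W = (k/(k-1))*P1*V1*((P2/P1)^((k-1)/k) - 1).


(k-1)/k = 0.2308
(P2/P1)^exp = 1.5666
W = 4.3333 * 153.7080 * 0.4680 * (1.5666 - 1) = 176.6090 kJ

176.6090 kJ


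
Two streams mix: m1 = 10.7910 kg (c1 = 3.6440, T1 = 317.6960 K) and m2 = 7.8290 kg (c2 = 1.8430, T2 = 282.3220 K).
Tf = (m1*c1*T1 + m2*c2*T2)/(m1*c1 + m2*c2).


num = 16566.1514
den = 53.7513
Tf = 308.2003 K

308.2003 K


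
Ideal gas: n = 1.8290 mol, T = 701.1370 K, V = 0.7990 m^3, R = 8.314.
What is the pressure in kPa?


P = nRT/V = 1.8290 * 8.314 * 701.1370 / 0.7990
= 10661.7038 / 0.7990 = 13343.8095 Pa = 13.3438 kPa

13.3438 kPa


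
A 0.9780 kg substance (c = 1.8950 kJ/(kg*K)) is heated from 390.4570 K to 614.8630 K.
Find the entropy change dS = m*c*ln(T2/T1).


T2/T1 = 1.5747
ln(T2/T1) = 0.4541
dS = 0.9780 * 1.8950 * 0.4541 = 0.8416 kJ/K

0.8416 kJ/K


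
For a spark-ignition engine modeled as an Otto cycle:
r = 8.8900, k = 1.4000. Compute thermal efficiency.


r^(k-1) = 2.3964
eta = 1 - 1/2.3964 = 0.5827 = 58.2709%

58.2709%


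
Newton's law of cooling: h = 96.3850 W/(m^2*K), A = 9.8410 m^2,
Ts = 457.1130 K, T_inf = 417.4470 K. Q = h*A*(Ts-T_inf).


dT = 39.6660 K
Q = 96.3850 * 9.8410 * 39.6660 = 37624.1841 W

37624.1841 W


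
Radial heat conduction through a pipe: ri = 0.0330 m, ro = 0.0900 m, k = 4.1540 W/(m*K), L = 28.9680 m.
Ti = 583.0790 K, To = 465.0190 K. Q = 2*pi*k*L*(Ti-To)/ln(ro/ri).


dT = 118.0600 K
ln(ro/ri) = 1.0033
Q = 2*pi*4.1540*28.9680*118.0600 / 1.0033 = 88968.4299 W

88968.4299 W


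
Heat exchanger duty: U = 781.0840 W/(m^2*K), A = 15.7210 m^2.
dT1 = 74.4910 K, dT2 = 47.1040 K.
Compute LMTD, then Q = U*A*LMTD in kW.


LMTD = 59.7551 K
Q = 781.0840 * 15.7210 * 59.7551 = 733758.5802 W = 733.7586 kW

733.7586 kW


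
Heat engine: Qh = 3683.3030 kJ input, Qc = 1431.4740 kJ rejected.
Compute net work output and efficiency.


W = 3683.3030 - 1431.4740 = 2251.8290 kJ
eta = 2251.8290 / 3683.3030 = 0.6114 = 61.1361%

W = 2251.8290 kJ, eta = 61.1361%


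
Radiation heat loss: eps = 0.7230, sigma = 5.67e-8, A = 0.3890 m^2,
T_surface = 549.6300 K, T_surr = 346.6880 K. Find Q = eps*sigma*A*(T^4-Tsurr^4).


T^4 = 9.1260e+10
Tsurr^4 = 1.4446e+10
Q = 0.7230 * 5.67e-8 * 0.3890 * 7.6814e+10 = 1224.9303 W

1224.9303 W


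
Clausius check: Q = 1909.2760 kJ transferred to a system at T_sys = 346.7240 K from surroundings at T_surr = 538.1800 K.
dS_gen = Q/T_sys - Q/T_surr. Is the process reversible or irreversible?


dS_sys = 1909.2760/346.7240 = 5.5066 kJ/K
dS_surr = -1909.2760/538.1800 = -3.5477 kJ/K
dS_gen = 5.5066 - 3.5477 = 1.9590 kJ/K (irreversible)

dS_gen = 1.9590 kJ/K, irreversible


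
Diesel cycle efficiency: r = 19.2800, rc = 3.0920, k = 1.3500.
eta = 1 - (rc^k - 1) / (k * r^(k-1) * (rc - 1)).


r^(k-1) = 2.8170
rc^k = 4.5901
eta = 0.5487 = 54.8742%

54.8742%


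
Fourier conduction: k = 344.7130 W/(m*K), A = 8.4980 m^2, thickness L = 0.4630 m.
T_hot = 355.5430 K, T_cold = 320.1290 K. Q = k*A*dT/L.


dT = 35.4140 K
Q = 344.7130 * 8.4980 * 35.4140 / 0.4630 = 224062.0890 W

224062.0890 W


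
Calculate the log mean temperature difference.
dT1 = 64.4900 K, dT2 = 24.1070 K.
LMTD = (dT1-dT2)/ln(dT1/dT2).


dT1/dT2 = 2.6752
ln(dT1/dT2) = 0.9840
LMTD = 40.3830 / 0.9840 = 41.0393 K

41.0393 K


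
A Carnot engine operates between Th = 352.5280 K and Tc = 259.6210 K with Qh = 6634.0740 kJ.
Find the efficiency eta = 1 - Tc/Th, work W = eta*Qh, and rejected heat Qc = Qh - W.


eta = 1 - 259.6210/352.5280 = 0.2635
W = 0.2635 * 6634.0740 = 1748.3772 kJ
Qc = 6634.0740 - 1748.3772 = 4885.6968 kJ

eta = 26.3545%, W = 1748.3772 kJ, Qc = 4885.6968 kJ


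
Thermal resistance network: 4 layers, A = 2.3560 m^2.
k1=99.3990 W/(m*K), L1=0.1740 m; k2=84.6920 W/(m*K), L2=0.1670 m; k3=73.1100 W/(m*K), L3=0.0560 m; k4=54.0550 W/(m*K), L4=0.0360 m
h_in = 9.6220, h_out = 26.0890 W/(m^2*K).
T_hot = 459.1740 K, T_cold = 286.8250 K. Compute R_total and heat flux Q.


R_conv_in = 1/(9.6220*2.3560) = 0.0441
R_1 = 0.1740/(99.3990*2.3560) = 0.0007
R_2 = 0.1670/(84.6920*2.3560) = 0.0008
R_3 = 0.0560/(73.1100*2.3560) = 0.0003
R_4 = 0.0360/(54.0550*2.3560) = 0.0003
R_conv_out = 1/(26.0890*2.3560) = 0.0163
R_total = 0.0626 K/W
Q = 172.3490 / 0.0626 = 2754.5319 W

R_total = 0.0626 K/W, Q = 2754.5319 W


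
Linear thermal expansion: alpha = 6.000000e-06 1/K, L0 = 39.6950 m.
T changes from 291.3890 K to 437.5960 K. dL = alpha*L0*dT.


dT = 146.2070 K
dL = 6.000000e-06 * 39.6950 * 146.2070 = 0.034822 m
L_final = 39.729822 m

dL = 0.034822 m


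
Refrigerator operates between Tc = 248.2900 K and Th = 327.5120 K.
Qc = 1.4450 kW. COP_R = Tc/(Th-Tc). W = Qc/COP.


COP = 248.2900 / 79.2220 = 3.1341
W = 1.4450 / 3.1341 = 0.4611 kW

COP = 3.1341, W = 0.4611 kW


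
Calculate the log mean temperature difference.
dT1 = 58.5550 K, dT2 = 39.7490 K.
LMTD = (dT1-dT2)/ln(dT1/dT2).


dT1/dT2 = 1.4731
ln(dT1/dT2) = 0.3874
LMTD = 18.8060 / 0.3874 = 48.5464 K

48.5464 K


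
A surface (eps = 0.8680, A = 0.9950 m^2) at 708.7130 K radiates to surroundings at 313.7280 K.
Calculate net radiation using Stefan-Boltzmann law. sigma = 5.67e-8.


T^4 = 2.5228e+11
Tsurr^4 = 9.6875e+09
Q = 0.8680 * 5.67e-8 * 0.9950 * 2.4259e+11 = 11879.6024 W

11879.6024 W


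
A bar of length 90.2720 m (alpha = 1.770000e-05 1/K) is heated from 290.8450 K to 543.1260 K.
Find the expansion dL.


dT = 252.2810 K
dL = 1.770000e-05 * 90.2720 * 252.2810 = 0.403098 m
L_final = 90.675098 m

dL = 0.403098 m


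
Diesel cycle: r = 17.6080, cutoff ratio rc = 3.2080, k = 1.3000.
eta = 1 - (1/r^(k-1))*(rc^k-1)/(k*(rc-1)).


r^(k-1) = 2.3644
rc^k = 4.5510
eta = 0.4768 = 47.6770%

47.6770%


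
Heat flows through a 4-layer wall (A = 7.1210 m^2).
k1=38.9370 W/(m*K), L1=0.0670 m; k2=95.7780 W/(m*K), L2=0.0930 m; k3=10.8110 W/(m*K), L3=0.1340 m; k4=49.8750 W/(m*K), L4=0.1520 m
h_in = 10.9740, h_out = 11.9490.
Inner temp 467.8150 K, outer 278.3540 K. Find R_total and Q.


R_conv_in = 1/(10.9740*7.1210) = 0.0128
R_1 = 0.0670/(38.9370*7.1210) = 0.0002
R_2 = 0.0930/(95.7780*7.1210) = 0.0001
R_3 = 0.1340/(10.8110*7.1210) = 0.0017
R_4 = 0.1520/(49.8750*7.1210) = 0.0004
R_conv_out = 1/(11.9490*7.1210) = 0.0118
R_total = 0.0271 K/W
Q = 189.4610 / 0.0271 = 6992.3217 W

R_total = 0.0271 K/W, Q = 6992.3217 W


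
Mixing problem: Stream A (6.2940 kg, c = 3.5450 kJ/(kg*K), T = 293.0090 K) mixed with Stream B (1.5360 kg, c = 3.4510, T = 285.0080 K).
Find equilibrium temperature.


num = 8048.4364
den = 27.6130
Tf = 291.4731 K

291.4731 K


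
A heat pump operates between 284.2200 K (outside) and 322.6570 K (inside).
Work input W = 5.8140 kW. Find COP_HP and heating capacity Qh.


COP = 322.6570 / 38.4370 = 8.3944
Qh = 8.3944 * 5.8140 = 48.8053 kW

COP = 8.3944, Qh = 48.8053 kW


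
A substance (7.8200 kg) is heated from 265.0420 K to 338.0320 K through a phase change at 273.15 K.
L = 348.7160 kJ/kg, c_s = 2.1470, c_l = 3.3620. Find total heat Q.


Q1 (sensible, solid) = 7.8200 * 2.1470 * 8.1080 = 136.1296 kJ
Q2 (latent) = 7.8200 * 348.7160 = 2726.9591 kJ
Q3 (sensible, liquid) = 7.8200 * 3.3620 * 64.8820 = 1705.8023 kJ
Q_total = 4568.8910 kJ

4568.8910 kJ


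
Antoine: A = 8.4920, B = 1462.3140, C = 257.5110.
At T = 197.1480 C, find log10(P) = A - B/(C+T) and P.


C+T = 454.6590
B/(C+T) = 3.2163
log10(P) = 8.4920 - 3.2163 = 5.2757
P = 10^5.2757 = 188674.2484 mmHg

188674.2484 mmHg


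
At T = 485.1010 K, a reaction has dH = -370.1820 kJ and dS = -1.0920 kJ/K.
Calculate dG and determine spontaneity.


T*dS = 485.1010 * -1.0920 = -529.7303 kJ
dG = -370.1820 + 529.7303 = 159.5483 kJ (non-spontaneous)

dG = 159.5483 kJ, non-spontaneous


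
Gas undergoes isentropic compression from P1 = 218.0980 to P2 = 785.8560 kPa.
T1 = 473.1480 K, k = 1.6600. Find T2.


(k-1)/k = 0.3976
(P2/P1)^exp = 1.6647
T2 = 473.1480 * 1.6647 = 787.6479 K

787.6479 K


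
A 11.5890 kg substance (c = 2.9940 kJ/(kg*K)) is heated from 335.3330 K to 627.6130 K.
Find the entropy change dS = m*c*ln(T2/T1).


T2/T1 = 1.8716
ln(T2/T1) = 0.6268
dS = 11.5890 * 2.9940 * 0.6268 = 21.7484 kJ/K

21.7484 kJ/K


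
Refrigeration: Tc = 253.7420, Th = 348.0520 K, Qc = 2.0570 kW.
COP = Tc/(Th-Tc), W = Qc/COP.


COP = 253.7420 / 94.3100 = 2.6905
W = 2.0570 / 2.6905 = 0.7645 kW

COP = 2.6905, W = 0.7645 kW


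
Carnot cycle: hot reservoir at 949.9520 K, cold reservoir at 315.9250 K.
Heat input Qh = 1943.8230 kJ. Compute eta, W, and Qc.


eta = 1 - 315.9250/949.9520 = 0.6674
W = 0.6674 * 1943.8230 = 1297.3669 kJ
Qc = 1943.8230 - 1297.3669 = 646.4561 kJ

eta = 66.7431%, W = 1297.3669 kJ, Qc = 646.4561 kJ


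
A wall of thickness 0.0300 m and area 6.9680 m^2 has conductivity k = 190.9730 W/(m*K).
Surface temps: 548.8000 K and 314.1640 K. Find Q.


dT = 234.6360 K
Q = 190.9730 * 6.9680 * 234.6360 / 0.0300 = 1.0408e+07 W

1.0408e+07 W


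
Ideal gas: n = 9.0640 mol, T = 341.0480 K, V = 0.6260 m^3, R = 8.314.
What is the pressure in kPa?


P = nRT/V = 9.0640 * 8.314 * 341.0480 / 0.6260
= 25700.7279 / 0.6260 = 41055.4759 Pa = 41.0555 kPa

41.0555 kPa


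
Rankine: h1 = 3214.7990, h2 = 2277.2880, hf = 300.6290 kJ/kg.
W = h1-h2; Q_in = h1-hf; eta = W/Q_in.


W = 937.5110 kJ/kg
Q_in = 2914.1700 kJ/kg
eta = 0.3217 = 32.1708%

eta = 32.1708%


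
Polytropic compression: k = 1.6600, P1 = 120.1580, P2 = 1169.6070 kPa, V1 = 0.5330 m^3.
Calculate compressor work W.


(k-1)/k = 0.3976
(P2/P1)^exp = 2.4713
W = 2.5152 * 120.1580 * 0.5330 * (2.4713 - 1) = 237.0057 kJ

237.0057 kJ


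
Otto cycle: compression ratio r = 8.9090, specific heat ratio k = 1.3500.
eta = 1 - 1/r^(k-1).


r^(k-1) = 2.1500
eta = 1 - 1/2.1500 = 0.5349 = 53.4886%

53.4886%


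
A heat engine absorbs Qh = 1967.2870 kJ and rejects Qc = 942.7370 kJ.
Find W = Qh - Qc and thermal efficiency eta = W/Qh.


W = 1967.2870 - 942.7370 = 1024.5500 kJ
eta = 1024.5500 / 1967.2870 = 0.5208 = 52.0793%

W = 1024.5500 kJ, eta = 52.0793%


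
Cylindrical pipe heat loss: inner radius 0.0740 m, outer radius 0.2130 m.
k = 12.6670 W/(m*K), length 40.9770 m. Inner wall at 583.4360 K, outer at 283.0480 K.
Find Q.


dT = 300.3880 K
ln(ro/ri) = 1.0572
Q = 2*pi*12.6670*40.9770*300.3880 / 1.0572 = 926633.7250 W

926633.7250 W


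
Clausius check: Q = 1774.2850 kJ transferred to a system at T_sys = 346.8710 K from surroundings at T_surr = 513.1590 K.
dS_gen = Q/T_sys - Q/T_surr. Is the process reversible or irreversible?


dS_sys = 1774.2850/346.8710 = 5.1151 kJ/K
dS_surr = -1774.2850/513.1590 = -3.4576 kJ/K
dS_gen = 5.1151 - 3.4576 = 1.6575 kJ/K (irreversible)

dS_gen = 1.6575 kJ/K, irreversible


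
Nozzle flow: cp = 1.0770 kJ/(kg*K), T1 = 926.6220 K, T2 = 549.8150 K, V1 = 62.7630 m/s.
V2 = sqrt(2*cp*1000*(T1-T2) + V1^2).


dT = 376.8070 K
2*cp*1000*dT = 811642.2780
V1^2 = 3939.1942
V2 = sqrt(815581.4722) = 903.0955 m/s

903.0955 m/s


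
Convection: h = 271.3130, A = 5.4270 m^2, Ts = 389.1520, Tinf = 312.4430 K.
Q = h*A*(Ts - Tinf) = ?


dT = 76.7090 K
Q = 271.3130 * 5.4270 * 76.7090 = 112947.5322 W

112947.5322 W


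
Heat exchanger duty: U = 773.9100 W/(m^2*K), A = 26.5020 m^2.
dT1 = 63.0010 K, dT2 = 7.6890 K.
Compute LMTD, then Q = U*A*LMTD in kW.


LMTD = 26.2970 K
Q = 773.9100 * 26.5020 * 26.2970 = 539355.2220 W = 539.3552 kW

539.3552 kW


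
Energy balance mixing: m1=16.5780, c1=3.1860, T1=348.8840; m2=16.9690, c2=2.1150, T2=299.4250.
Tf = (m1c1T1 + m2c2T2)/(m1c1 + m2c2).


num = 29173.3775
den = 88.7069
Tf = 328.8737 K

328.8737 K


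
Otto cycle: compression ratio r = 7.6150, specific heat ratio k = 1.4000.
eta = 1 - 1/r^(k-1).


r^(k-1) = 2.2525
eta = 1 - 1/2.2525 = 0.5561 = 55.6052%

55.6052%


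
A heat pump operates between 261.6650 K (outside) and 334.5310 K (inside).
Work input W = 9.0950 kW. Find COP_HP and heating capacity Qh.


COP = 334.5310 / 72.8660 = 4.5910
Qh = 4.5910 * 9.0950 = 41.7555 kW

COP = 4.5910, Qh = 41.7555 kW


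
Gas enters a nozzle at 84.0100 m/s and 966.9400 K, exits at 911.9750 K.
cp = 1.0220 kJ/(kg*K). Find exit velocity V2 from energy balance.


dT = 54.9650 K
2*cp*1000*dT = 112348.4600
V1^2 = 7057.6801
V2 = sqrt(119406.1401) = 345.5519 m/s

345.5519 m/s


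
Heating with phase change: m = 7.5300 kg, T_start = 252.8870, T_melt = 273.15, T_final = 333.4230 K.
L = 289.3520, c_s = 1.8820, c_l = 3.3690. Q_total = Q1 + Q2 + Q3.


Q1 (sensible, solid) = 7.5300 * 1.8820 * 20.2630 = 287.1563 kJ
Q2 (latent) = 7.5300 * 289.3520 = 2178.8206 kJ
Q3 (sensible, liquid) = 7.5300 * 3.3690 * 60.2730 = 1529.0398 kJ
Q_total = 3995.0167 kJ

3995.0167 kJ


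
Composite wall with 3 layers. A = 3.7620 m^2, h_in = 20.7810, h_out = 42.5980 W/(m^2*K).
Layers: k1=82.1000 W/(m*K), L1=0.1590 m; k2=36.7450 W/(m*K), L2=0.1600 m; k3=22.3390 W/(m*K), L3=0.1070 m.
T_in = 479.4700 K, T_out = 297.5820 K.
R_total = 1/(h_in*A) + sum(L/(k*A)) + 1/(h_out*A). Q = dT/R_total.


R_conv_in = 1/(20.7810*3.7620) = 0.0128
R_1 = 0.1590/(82.1000*3.7620) = 0.0005
R_2 = 0.1600/(36.7450*3.7620) = 0.0012
R_3 = 0.1070/(22.3390*3.7620) = 0.0013
R_conv_out = 1/(42.5980*3.7620) = 0.0062
R_total = 0.0220 K/W
Q = 181.8880 / 0.0220 = 8276.3377 W

R_total = 0.0220 K/W, Q = 8276.3377 W


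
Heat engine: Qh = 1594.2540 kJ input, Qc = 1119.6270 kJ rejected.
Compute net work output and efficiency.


W = 1594.2540 - 1119.6270 = 474.6270 kJ
eta = 474.6270 / 1594.2540 = 0.2977 = 29.7711%

W = 474.6270 kJ, eta = 29.7711%


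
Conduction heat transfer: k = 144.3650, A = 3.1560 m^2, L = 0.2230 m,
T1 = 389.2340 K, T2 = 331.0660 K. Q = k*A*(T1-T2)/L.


dT = 58.1680 K
Q = 144.3650 * 3.1560 * 58.1680 / 0.2230 = 118844.2511 W

118844.2511 W


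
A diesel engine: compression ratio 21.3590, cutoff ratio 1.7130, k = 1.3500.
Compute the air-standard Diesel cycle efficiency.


r^(k-1) = 2.9198
rc^k = 2.0681
eta = 0.6200 = 61.9953%

61.9953%


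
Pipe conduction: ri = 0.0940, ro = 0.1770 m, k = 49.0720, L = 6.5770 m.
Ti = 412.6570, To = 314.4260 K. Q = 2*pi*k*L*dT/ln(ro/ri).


dT = 98.2310 K
ln(ro/ri) = 0.6329
Q = 2*pi*49.0720*6.5770*98.2310 / 0.6329 = 314764.5775 W

314764.5775 W


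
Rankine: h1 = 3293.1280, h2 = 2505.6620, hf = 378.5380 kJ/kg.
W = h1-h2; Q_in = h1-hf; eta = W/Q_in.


W = 787.4660 kJ/kg
Q_in = 2914.5900 kJ/kg
eta = 0.2702 = 27.0181%

eta = 27.0181%


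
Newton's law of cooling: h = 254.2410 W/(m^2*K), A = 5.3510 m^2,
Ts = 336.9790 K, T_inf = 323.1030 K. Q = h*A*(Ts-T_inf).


dT = 13.8760 K
Q = 254.2410 * 5.3510 * 13.8760 = 18877.5153 W

18877.5153 W


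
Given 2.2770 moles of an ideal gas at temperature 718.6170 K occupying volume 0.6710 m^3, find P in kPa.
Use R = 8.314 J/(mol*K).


P = nRT/V = 2.2770 * 8.314 * 718.6170 / 0.6710
= 13604.1226 / 0.6710 = 20274.4003 Pa = 20.2744 kPa

20.2744 kPa


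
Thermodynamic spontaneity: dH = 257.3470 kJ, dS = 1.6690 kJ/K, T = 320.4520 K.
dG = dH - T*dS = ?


T*dS = 320.4520 * 1.6690 = 534.8344 kJ
dG = 257.3470 - 534.8344 = -277.4874 kJ (spontaneous)

dG = -277.4874 kJ, spontaneous


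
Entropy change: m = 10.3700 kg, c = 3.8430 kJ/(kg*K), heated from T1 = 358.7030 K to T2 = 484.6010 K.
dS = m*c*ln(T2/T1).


T2/T1 = 1.3510
ln(T2/T1) = 0.3008
dS = 10.3700 * 3.8430 * 0.3008 = 11.9887 kJ/K

11.9887 kJ/K


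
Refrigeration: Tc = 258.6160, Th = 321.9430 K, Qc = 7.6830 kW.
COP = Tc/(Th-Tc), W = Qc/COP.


COP = 258.6160 / 63.3270 = 4.0838
W = 7.6830 / 4.0838 = 1.8813 kW

COP = 4.0838, W = 1.8813 kW


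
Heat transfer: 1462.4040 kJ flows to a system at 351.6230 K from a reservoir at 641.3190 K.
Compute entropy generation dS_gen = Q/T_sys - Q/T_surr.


dS_sys = 1462.4040/351.6230 = 4.1590 kJ/K
dS_surr = -1462.4040/641.3190 = -2.2803 kJ/K
dS_gen = 4.1590 - 2.2803 = 1.8787 kJ/K (irreversible)

dS_gen = 1.8787 kJ/K, irreversible


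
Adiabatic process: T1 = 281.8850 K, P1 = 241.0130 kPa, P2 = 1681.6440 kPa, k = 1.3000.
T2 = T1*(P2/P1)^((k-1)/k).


(k-1)/k = 0.2308
(P2/P1)^exp = 1.5657
T2 = 281.8850 * 1.5657 = 441.3372 K

441.3372 K


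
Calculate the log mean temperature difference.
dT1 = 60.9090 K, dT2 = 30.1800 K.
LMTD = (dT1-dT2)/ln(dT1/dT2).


dT1/dT2 = 2.0182
ln(dT1/dT2) = 0.7022
LMTD = 30.7290 / 0.7022 = 43.7609 K

43.7609 K


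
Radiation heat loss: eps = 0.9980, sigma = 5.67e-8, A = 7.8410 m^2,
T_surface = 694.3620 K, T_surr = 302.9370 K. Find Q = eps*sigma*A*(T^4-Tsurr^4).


T^4 = 2.3246e+11
Tsurr^4 = 8.4219e+09
Q = 0.9980 * 5.67e-8 * 7.8410 * 2.2404e+11 = 99403.6533 W

99403.6533 W


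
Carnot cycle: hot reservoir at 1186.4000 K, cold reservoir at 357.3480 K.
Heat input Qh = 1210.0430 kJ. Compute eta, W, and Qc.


eta = 1 - 357.3480/1186.4000 = 0.6988
W = 0.6988 * 1210.0430 = 845.5736 kJ
Qc = 1210.0430 - 845.5736 = 364.4694 kJ

eta = 69.8796%, W = 845.5736 kJ, Qc = 364.4694 kJ


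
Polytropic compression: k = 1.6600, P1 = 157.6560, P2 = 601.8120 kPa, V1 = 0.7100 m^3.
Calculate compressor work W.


(k-1)/k = 0.3976
(P2/P1)^exp = 1.7033
W = 2.5152 * 157.6560 * 0.7100 * (1.7033 - 1) = 198.0118 kJ

198.0118 kJ


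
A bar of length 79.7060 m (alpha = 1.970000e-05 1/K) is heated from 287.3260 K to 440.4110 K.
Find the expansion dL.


dT = 153.0850 K
dL = 1.970000e-05 * 79.7060 * 153.0850 = 0.240375 m
L_final = 79.946375 m

dL = 0.240375 m


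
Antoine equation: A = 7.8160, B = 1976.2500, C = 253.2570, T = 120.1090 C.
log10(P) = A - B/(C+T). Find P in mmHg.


C+T = 373.3660
B/(C+T) = 5.2931
log10(P) = 7.8160 - 5.2931 = 2.5229
P = 10^2.5229 = 333.3776 mmHg

333.3776 mmHg


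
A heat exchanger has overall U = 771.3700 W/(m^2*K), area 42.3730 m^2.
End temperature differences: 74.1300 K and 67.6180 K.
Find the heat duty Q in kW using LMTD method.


LMTD = 70.8241 K
Q = 771.3700 * 42.3730 * 70.8241 = 2314904.5522 W = 2314.9046 kW

2314.9046 kW


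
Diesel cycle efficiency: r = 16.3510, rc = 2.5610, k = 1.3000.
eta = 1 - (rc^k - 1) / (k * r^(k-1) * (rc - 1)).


r^(k-1) = 2.3124
rc^k = 3.3957
eta = 0.4895 = 48.9463%

48.9463%


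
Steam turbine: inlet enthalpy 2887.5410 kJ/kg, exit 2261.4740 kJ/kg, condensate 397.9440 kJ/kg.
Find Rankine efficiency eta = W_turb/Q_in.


W = 626.0670 kJ/kg
Q_in = 2489.5970 kJ/kg
eta = 0.2515 = 25.1473%

eta = 25.1473%


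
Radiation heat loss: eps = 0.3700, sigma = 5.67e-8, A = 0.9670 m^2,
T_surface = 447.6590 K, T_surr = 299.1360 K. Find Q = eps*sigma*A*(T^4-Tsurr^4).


T^4 = 4.0160e+10
Tsurr^4 = 8.0071e+09
Q = 0.3700 * 5.67e-8 * 0.9670 * 3.2153e+10 = 652.2679 W

652.2679 W


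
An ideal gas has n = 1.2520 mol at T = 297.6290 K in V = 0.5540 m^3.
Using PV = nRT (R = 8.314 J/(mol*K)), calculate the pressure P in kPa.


P = nRT/V = 1.2520 * 8.314 * 297.6290 / 0.5540
= 3098.0584 / 0.5540 = 5592.1631 Pa = 5.5922 kPa

5.5922 kPa


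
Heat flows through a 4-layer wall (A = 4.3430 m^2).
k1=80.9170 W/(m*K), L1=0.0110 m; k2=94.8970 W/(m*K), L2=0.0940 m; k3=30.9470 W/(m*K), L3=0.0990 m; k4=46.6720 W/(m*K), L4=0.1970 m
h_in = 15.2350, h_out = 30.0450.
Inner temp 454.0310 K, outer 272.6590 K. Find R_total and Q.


R_conv_in = 1/(15.2350*4.3430) = 0.0151
R_1 = 0.0110/(80.9170*4.3430) = 3.1301e-05
R_2 = 0.0940/(94.8970*4.3430) = 0.0002
R_3 = 0.0990/(30.9470*4.3430) = 0.0007
R_4 = 0.1970/(46.6720*4.3430) = 0.0010
R_conv_out = 1/(30.0450*4.3430) = 0.0077
R_total = 0.0247 K/W
Q = 181.3720 / 0.0247 = 7329.5974 W

R_total = 0.0247 K/W, Q = 7329.5974 W


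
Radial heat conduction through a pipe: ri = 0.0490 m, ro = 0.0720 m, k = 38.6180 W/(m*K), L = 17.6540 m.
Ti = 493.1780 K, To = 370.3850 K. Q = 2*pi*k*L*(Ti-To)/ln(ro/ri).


dT = 122.7930 K
ln(ro/ri) = 0.3848
Q = 2*pi*38.6180*17.6540*122.7930 / 0.3848 = 1366783.1115 W

1366783.1115 W


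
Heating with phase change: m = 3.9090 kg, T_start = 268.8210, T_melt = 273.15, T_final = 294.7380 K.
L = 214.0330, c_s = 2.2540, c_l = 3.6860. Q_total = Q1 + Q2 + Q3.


Q1 (sensible, solid) = 3.9090 * 2.2540 * 4.3290 = 38.1423 kJ
Q2 (latent) = 3.9090 * 214.0330 = 836.6550 kJ
Q3 (sensible, liquid) = 3.9090 * 3.6860 * 21.5880 = 311.0523 kJ
Q_total = 1185.8496 kJ

1185.8496 kJ


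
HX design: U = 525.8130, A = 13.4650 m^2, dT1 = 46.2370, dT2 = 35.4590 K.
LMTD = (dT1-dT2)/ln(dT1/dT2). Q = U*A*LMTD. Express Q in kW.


LMTD = 40.6099 K
Q = 525.8130 * 13.4650 * 40.6099 = 287521.0392 W = 287.5210 kW

287.5210 kW


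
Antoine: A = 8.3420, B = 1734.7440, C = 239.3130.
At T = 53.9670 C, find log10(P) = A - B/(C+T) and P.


C+T = 293.2800
B/(C+T) = 5.9150
log10(P) = 8.3420 - 5.9150 = 2.4270
P = 10^2.4270 = 267.3158 mmHg

267.3158 mmHg


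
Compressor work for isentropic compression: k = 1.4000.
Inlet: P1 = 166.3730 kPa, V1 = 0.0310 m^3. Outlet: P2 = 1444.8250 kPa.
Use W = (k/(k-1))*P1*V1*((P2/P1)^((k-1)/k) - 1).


(k-1)/k = 0.2857
(P2/P1)^exp = 1.8544
W = 3.5000 * 166.3730 * 0.0310 * (1.8544 - 1) = 15.4236 kJ

15.4236 kJ


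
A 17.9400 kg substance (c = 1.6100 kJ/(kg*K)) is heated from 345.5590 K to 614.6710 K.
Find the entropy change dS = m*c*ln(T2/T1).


T2/T1 = 1.7788
ln(T2/T1) = 0.5759
dS = 17.9400 * 1.6100 * 0.5759 = 16.6346 kJ/K

16.6346 kJ/K


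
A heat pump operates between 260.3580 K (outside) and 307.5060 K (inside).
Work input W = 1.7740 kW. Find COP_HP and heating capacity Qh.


COP = 307.5060 / 47.1480 = 6.5221
Qh = 6.5221 * 1.7740 = 11.5703 kW

COP = 6.5221, Qh = 11.5703 kW


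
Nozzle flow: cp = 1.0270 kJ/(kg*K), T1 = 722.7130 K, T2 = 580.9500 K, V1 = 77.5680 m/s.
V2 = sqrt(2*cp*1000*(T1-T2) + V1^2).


dT = 141.7630 K
2*cp*1000*dT = 291181.2020
V1^2 = 6016.7946
V2 = sqrt(297197.9966) = 545.1587 m/s

545.1587 m/s


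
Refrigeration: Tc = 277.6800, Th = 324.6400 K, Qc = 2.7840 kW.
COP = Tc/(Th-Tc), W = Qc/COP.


COP = 277.6800 / 46.9600 = 5.9131
W = 2.7840 / 5.9131 = 0.4708 kW

COP = 5.9131, W = 0.4708 kW


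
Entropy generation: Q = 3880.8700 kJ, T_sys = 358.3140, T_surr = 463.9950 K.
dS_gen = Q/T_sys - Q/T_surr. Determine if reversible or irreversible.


dS_sys = 3880.8700/358.3140 = 10.8309 kJ/K
dS_surr = -3880.8700/463.9950 = -8.3640 kJ/K
dS_gen = 10.8309 - 8.3640 = 2.4669 kJ/K (irreversible)

dS_gen = 2.4669 kJ/K, irreversible


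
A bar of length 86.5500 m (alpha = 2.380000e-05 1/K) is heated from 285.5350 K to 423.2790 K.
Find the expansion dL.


dT = 137.7440 K
dL = 2.380000e-05 * 86.5500 * 137.7440 = 0.283737 m
L_final = 86.833737 m

dL = 0.283737 m


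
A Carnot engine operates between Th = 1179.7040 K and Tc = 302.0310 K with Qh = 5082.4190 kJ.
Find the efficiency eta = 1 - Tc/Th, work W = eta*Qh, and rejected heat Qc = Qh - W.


eta = 1 - 302.0310/1179.7040 = 0.7440
W = 0.7440 * 5082.4190 = 3781.2044 kJ
Qc = 5082.4190 - 3781.2044 = 1301.2146 kJ

eta = 74.3977%, W = 3781.2044 kJ, Qc = 1301.2146 kJ


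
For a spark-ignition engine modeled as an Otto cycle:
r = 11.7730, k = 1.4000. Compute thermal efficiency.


r^(k-1) = 2.6814
eta = 1 - 1/2.6814 = 0.6271 = 62.7055%

62.7055%


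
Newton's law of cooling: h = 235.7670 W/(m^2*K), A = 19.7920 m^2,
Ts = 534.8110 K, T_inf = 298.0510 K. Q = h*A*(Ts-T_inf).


dT = 236.7600 K
Q = 235.7670 * 19.7920 * 236.7600 = 1104793.2979 W

1104793.2979 W


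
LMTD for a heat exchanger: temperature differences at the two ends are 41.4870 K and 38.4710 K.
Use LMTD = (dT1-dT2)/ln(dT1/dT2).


dT1/dT2 = 1.0784
ln(dT1/dT2) = 0.0755
LMTD = 3.0160 / 0.0755 = 39.9600 K

39.9600 K


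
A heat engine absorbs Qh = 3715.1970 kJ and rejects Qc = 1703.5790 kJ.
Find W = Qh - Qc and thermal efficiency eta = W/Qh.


W = 3715.1970 - 1703.5790 = 2011.6180 kJ
eta = 2011.6180 / 3715.1970 = 0.5415 = 54.1457%

W = 2011.6180 kJ, eta = 54.1457%


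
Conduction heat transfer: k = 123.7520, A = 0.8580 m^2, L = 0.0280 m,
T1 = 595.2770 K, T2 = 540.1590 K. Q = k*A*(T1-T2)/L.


dT = 55.1180 K
Q = 123.7520 * 0.8580 * 55.1180 / 0.0280 = 209013.7867 W

209013.7867 W


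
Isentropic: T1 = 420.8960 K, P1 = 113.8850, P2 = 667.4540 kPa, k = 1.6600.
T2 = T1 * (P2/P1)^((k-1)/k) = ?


(k-1)/k = 0.3976
(P2/P1)^exp = 2.0199
T2 = 420.8960 * 2.0199 = 850.1709 K

850.1709 K


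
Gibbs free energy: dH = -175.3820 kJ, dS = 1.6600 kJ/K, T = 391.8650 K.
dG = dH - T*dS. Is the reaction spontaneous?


T*dS = 391.8650 * 1.6600 = 650.4959 kJ
dG = -175.3820 - 650.4959 = -825.8779 kJ (spontaneous)

dG = -825.8779 kJ, spontaneous


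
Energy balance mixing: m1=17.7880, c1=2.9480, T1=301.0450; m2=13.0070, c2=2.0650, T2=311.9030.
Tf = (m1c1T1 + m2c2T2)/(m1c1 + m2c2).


num = 24164.0506
den = 79.2985
Tf = 304.7227 K

304.7227 K


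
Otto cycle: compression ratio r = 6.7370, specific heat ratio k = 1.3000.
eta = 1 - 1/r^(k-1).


r^(k-1) = 1.7723
eta = 1 - 1/1.7723 = 0.4358 = 43.5765%

43.5765%


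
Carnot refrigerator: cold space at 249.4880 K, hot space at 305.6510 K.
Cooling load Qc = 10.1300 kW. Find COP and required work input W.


COP = 249.4880 / 56.1630 = 4.4422
W = 10.1300 / 4.4422 = 2.2804 kW

COP = 4.4422, W = 2.2804 kW


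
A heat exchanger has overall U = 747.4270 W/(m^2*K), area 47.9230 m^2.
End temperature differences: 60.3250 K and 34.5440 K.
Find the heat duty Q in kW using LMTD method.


LMTD = 46.2429 K
Q = 747.4270 * 47.9230 * 46.2429 = 1656371.4797 W = 1656.3715 kW

1656.3715 kW


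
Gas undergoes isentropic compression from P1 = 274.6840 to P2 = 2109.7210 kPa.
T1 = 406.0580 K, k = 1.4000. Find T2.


(k-1)/k = 0.2857
(P2/P1)^exp = 1.7905
T2 = 406.0580 * 1.7905 = 727.0380 K

727.0380 K


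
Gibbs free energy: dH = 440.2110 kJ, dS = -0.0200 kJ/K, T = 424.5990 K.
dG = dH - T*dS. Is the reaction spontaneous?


T*dS = 424.5990 * -0.0200 = -8.4920 kJ
dG = 440.2110 + 8.4920 = 448.7030 kJ (non-spontaneous)

dG = 448.7030 kJ, non-spontaneous


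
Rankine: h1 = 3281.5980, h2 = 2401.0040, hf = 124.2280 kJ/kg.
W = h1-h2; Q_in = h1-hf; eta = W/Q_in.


W = 880.5940 kJ/kg
Q_in = 3157.3700 kJ/kg
eta = 0.2789 = 27.8901%

eta = 27.8901%


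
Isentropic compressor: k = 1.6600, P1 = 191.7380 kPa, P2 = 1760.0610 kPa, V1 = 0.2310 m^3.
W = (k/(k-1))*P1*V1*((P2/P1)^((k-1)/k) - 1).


(k-1)/k = 0.3976
(P2/P1)^exp = 2.4144
W = 2.5152 * 191.7380 * 0.2310 * (2.4144 - 1) = 157.5629 kJ

157.5629 kJ


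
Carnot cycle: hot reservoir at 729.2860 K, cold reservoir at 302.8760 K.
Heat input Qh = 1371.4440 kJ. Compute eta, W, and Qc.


eta = 1 - 302.8760/729.2860 = 0.5847
W = 0.5847 * 1371.4440 = 801.8767 kJ
Qc = 1371.4440 - 801.8767 = 569.5673 kJ

eta = 58.4695%, W = 801.8767 kJ, Qc = 569.5673 kJ
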